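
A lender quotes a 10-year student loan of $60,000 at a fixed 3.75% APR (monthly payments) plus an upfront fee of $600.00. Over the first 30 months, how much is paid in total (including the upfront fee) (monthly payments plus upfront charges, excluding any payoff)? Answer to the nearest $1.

Monthly rate = 3.75%/12 = 0.0031250; payment = 60,000 × 0.0031250 / (1 − (1+0.0031250)^−120) = $600.37.
Total outlay = 30 × $600.37 + $600.00 = $18,611.10.

$18,611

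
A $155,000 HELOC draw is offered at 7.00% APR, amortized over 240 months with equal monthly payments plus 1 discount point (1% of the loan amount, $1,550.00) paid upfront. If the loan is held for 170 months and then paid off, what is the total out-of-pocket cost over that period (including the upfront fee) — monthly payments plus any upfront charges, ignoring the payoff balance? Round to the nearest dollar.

$205,841

At 7.00% the monthly rate is 0.0058333, so the payment is 155,000 × 0.0058333 / (1 − 1.0058333^−240) = $1,201.71.
Total outlay = 170 × $1,201.71 + $1,550.00 = $205,840.70.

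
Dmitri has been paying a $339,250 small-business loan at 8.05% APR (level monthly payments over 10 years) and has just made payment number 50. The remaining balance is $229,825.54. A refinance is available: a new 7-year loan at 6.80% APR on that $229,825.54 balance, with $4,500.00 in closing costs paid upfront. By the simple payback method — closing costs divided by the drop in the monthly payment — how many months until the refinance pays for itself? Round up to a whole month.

7 months

Current payment = 339,250 × 8.05%/12 / (1 − (1+0.0067083)^−120) = $4,125.01.
Refinanced payment = 229,825.54 × 0.0056667 / (1 − (1+0.0056667)^−84) = $3,446.26.
Monthly savings = $4,125.01 − $3,446.26 = $678.75.
Break-even = $4,500.00 / $678.75 = 6.63 → 7 months.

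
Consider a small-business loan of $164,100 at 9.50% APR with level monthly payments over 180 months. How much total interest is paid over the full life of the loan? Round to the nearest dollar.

Monthly rate = 9.5%/12 = 0.0079167; payment = 164,100 × 0.0079167 / (1 − (1+0.0079167)^−180) = $1,713.57.
Total paid = 180 × $1,713.57 = $308,442.60; interest = $308,442.60 − $164,100 = $144,342.60.

$144,343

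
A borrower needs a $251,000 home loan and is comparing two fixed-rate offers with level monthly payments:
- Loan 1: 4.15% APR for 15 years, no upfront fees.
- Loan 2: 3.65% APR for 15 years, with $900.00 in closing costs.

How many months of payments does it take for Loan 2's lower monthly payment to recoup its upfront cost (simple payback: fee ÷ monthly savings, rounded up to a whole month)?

15 months

Loan 1: monthly rate = 4.15%/12 = 0.0034583; payment = 251,000 × 0.0034583 / (1 − (1+0.0034583)^−180) = $1,875.54.
Loan 2: monthly rate = 3.65%/12 = 0.0030417; payment = 251,000 × 0.0030417 / (1 − (1+0.0030417)^−180) = $1,812.90.
Monthly savings = $1,875.54 − $1,812.90 = $62.64.
Break-even = $900.00 / $62.64 = 14.37 → 15 months.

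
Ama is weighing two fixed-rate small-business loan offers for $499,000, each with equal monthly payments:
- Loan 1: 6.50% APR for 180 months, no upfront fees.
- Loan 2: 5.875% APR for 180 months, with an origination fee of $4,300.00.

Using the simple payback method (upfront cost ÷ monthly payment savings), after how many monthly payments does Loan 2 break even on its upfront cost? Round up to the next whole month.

Loan 1: at 6.50% the monthly rate is 0.0054167, so the payment is 499,000 × 0.0054167 / (1 − 1.0054167^−180) = $4,346.83.
Loan 2: monthly rate = 5.875%/12 = 0.0048958; payment = 499,000 × 0.0048958 / (1 − (1+0.0048958)^−180) = $4,177.22.
Monthly savings = $4,346.83 − $4,177.22 = $169.61.
Break-even = $4,300.00 / $169.61 = 25.35 → 26 months.

26 months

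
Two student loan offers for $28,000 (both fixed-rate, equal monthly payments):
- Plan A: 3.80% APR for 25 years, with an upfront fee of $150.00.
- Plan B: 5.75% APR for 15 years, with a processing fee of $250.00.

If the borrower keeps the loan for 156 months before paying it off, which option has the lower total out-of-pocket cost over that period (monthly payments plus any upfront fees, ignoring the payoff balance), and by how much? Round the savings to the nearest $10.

Plan A by $13,800

Plan A: monthly rate = 3.8%/12 = 0.0031667; payment = 28,000 × 0.0031667 / (1 − (1+0.0031667)^−300) = $144.72.
Plan B: at 5.75% the monthly rate is 0.0047917, so the payment is 28,000 × 0.0047917 / (1 − 1.0047917^−180) = $232.51.
Over 156 months: Plan A costs 156 × $144.72 + $150.00 = $22,726.32; Plan B costs 156 × $232.51 + $250.00 = $36,521.56.
Plan A is cheaper by $36,521.56 − $22,726.32 = $13,795.24.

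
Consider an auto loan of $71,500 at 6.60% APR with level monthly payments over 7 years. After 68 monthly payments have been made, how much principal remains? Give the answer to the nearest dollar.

With monthly rate i = 6.6%/12 = 0.0055000, the balance after k of n payments is P · [(1+i)^n − (1+i)^k] / [(1+i)^n − 1].
(1+0.0055000)^84 = 1.58523734 and (1+0.0055000)^68 = 1.45204841, so the balance is 71,500 × (1.58523734 − 1.45204841) / (1.58523734 − 1) = $16,272.05.

$16,272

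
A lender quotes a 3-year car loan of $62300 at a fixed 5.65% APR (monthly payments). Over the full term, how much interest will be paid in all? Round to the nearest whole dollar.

At 5.65% the monthly rate is 0.0047083, so the payment is 62,300 × 0.0047083 / (1 − 1.0047083^−36) = $1,885.42.
Total paid = 36 × $1,885.42 = $67,875.12; interest = $67,875.12 − $62,300 = $5,575.12.

$5,575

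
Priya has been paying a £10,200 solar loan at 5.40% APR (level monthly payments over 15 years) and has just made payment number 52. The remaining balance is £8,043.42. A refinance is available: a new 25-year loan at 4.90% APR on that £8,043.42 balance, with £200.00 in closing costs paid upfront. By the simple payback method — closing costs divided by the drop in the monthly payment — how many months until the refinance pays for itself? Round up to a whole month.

6 months

Current payment = 10,200 × 5.4%/12 / (1 − (1+0.0045000)^−180) = £82.80.
Refinanced payment = 8,043.42 × 0.0040833 / (1 − (1+0.0040833)^−300) = £46.55.
Monthly savings = £82.80 − £46.55 = £36.25.
Break-even = £200.00 / £36.25 = 5.52 → 6 months.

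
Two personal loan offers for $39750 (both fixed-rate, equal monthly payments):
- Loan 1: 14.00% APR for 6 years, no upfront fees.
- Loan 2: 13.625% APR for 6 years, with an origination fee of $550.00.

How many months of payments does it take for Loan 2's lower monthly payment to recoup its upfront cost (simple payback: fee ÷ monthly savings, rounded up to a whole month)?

Loan 1: monthly rate = 14%/12 = 0.0116667; payment = 39,750 × 0.0116667 / (1 − (1+0.0116667)^−72) = $819.08.
Loan 2: at 13.625% the monthly rate is 0.0113542, so the payment is 39,750 × 0.0113542 / (1 − 1.0113542^−72) = $811.12.
Monthly savings = $819.08 − $811.12 = $7.96.
Break-even = $550.00 / $7.96 = 69.10 → 70 months.

70 months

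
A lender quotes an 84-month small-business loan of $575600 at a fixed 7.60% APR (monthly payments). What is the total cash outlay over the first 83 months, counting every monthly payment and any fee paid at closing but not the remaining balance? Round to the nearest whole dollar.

Monthly rate = 7.6%/12 = 0.0063333; payment = 575,600 × 0.0063333 / (1 − (1+0.0063333)^−84) = $8,857.15.
Total outlay = 83 × $8,857.15 = $735,143.45.

$735,143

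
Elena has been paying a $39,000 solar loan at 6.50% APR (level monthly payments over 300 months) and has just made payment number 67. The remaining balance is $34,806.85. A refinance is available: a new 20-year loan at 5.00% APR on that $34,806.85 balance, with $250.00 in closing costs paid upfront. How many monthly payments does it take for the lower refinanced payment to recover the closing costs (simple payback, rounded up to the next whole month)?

Current payment = 39,000 × 6.5%/12 / (1 − (1+0.0054167)^−300) = $263.33.
Refinanced payment = 34,806.85 × 0.0041667 / (1 − (1+0.0041667)^−240) = $229.71.
Monthly savings = $263.33 − $229.71 = $33.62.
Break-even = $250.00 / $33.62 = 7.44 → 8 months.

8 months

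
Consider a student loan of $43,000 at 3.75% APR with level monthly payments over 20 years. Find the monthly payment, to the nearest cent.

$254.94

Monthly rate = 3.75%/12 = 0.0031250; payment = 43,000 × 0.0031250 / (1 − (1+0.0031250)^−240) = $254.94.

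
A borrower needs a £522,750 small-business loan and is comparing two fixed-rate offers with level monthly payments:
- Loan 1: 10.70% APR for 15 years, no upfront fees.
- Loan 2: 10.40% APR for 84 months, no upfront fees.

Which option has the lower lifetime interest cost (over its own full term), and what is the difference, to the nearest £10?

Loan 1: monthly rate = 10.7%/12 = 0.0089167; payment = 522,750 × 0.0089167 / (1 − (1+0.0089167)^−180) = £5,843.46.
Total interest on Loan 1 = 180 × £5,843.46 − £522,750 = £529,072.80.
Loan 2: at 10.40% the monthly rate is 0.0086667, so the payment is 522,750 × 0.0086667 / (1 − 1.0086667^−84) = £8,786.69.
Total interest on Loan 2 = 84 × £8,786.69 − £522,750 = £215,331.96.
Loan 2 is lower by £313,740.84.

Loan 2 by £313,740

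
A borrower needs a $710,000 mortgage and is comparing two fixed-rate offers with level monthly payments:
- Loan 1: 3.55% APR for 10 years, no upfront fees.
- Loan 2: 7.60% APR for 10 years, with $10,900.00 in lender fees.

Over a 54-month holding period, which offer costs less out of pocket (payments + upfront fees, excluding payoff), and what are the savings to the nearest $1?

Loan 1: at 3.55% the monthly rate is 0.0029583, so the payment is 710,000 × 0.0029583 / (1 − 1.0029583^−120) = $7,037.54.
Loan 2: monthly rate = 7.6%/12 = 0.0063333; payment = 710,000 × 0.0063333 / (1 − (1+0.0063333)^−120) = $8,464.93.
Over 54 months: Loan 1 costs 54 × $7,037.54 = $380,027.16; Loan 2 costs 54 × $8,464.93 + $10,900.00 = $468,006.22.
Loan 1 is cheaper by $468,006.22 − $380,027.16 = $87,979.06.

Loan 1 by $87,979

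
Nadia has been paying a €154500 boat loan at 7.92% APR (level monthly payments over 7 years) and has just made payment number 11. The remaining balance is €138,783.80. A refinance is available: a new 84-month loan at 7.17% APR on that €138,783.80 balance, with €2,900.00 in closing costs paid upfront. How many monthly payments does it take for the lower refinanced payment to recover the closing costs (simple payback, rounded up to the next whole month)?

10 months

Current payment = 154,500 × 7.92%/12 / (1 − (1+0.0066000)^−84) = €2,401.92.
Refinanced payment = 138,783.80 × 0.0059750 / (1 − (1+0.0059750)^−84) = €2,106.17.
Monthly savings = €2,401.92 − €2,106.17 = €295.75.
Break-even = €2,900.00 / €295.75 = 9.81 → 10 months.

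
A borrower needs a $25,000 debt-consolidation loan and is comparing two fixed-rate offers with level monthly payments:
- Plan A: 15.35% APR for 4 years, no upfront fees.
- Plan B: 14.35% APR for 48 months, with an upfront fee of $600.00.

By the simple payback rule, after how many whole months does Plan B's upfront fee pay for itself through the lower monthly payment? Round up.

Plan A: monthly rate = 15.35%/12 = 0.0127917; payment = 25,000 × 0.0127917 / (1 − (1+0.0127917)^−48) = $700.21.
Plan B: monthly rate = 14.35%/12 = 0.0119583; payment = 25,000 × 0.0119583 / (1 − (1+0.0119583)^−48) = $687.56.
Monthly savings = $700.21 − $687.56 = $12.65.
Break-even = $600.00 / $12.65 = 47.43 → 48 months.

48 months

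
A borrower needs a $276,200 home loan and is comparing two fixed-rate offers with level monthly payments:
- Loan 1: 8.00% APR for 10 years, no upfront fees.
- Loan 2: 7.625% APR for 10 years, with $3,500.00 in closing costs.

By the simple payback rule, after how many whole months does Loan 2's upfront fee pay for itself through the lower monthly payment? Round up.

65 months

Loan 1: at 8.00% the monthly rate is 0.0066667, so the payment is 276,200 × 0.0066667 / (1 − 1.0066667^−120) = $3,351.07.
Loan 2: at 7.625% the monthly rate is 0.0063542, so the payment is 276,200 × 0.0063542 / (1 − 1.0063542^−120) = $3,296.59.
Monthly savings = $3,351.07 − $3,296.59 = $54.48.
Break-even = $3,500.00 / $54.48 = 64.24 → 65 months.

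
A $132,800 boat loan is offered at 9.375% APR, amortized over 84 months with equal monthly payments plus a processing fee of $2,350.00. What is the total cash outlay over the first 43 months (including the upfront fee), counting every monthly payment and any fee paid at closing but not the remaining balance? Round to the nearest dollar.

Monthly rate = 9.375%/12 = 0.0078125; payment = 132,800 × 0.0078125 / (1 − (1+0.0078125)^−84) = $2,161.99.
Total outlay = 43 × $2,161.99 + $2,350.00 = $95,315.57.

$95,316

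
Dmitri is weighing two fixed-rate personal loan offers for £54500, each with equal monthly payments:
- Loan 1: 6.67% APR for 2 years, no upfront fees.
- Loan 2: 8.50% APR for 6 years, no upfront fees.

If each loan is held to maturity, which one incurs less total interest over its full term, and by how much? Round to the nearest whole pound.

Loan 1 by £11,395

Loan 1: at 6.67% the monthly rate is 0.0055583, so the payment is 54,500 × 0.0055583 / (1 − 1.0055583^−24) = £2,431.96.
Total interest on Loan 1 = 24 × £2,431.96 − £54,500 = £3,867.04.
Loan 2: monthly rate = 8.5%/12 = 0.0070833; payment = 54,500 × 0.0070833 / (1 − (1+0.0070833)^−72) = £968.92.
Total interest on Loan 2 = 72 × £968.92 − £54,500 = £15,262.24.
Loan 1 is lower by £11,395.20.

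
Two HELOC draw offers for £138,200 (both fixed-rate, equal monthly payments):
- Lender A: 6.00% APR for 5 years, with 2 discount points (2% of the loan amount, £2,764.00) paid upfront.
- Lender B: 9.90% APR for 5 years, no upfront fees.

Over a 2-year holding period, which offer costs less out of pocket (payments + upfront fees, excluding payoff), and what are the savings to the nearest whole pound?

Lender A: monthly rate = 6%/12 = 0.0050000; payment = 138,200 × 0.0050000 / (1 − (1+0.0050000)^−60) = £2,671.79.
Lender B: at 9.90% the monthly rate is 0.0082500, so the payment is 138,200 × 0.0082500 / (1 − 1.0082500^−60) = £2,929.55.
Over 24 months: Lender A costs 24 × £2,671.79 + £2,764.00 = £66,886.96; Lender B costs 24 × £2,929.55 = £70,309.20.
Lender A is cheaper by £70,309.20 − £66,886.96 = £3,422.24.

Lender A by £3,422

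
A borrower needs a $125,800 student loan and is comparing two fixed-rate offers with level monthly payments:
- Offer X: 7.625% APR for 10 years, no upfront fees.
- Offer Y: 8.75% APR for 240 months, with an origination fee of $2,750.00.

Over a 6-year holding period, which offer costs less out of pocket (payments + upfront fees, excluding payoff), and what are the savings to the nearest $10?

Offer Y by $25,310

Offer X: monthly rate = 7.625%/12 = 0.0063542; payment = 125,800 × 0.0063542 / (1 − (1+0.0063542)^−120) = $1,501.49.
Offer Y: monthly rate = 8.75%/12 = 0.0072917; payment = 125,800 × 0.0072917 / (1 − (1+0.0072917)^−240) = $1,111.71.
Over 72 months: Offer X costs 72 × $1,501.49 = $108,107.28; Offer Y costs 72 × $1,111.71 + $2,750.00 = $82,793.12.
Offer Y is cheaper by $108,107.28 − $82,793.12 = $25,314.16.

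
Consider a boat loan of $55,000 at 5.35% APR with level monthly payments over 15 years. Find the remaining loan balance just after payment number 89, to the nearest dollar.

With monthly rate i = 5.35%/12 = 0.0044583, the balance after k of n payments is P · [(1+i)^n − (1+i)^k] / [(1+i)^n − 1].
(1+0.0044583)^180 = 2.22713586 and (1+0.0044583)^89 = 1.48573526, so the balance is 55,000 × (2.22713586 − 1.48573526) / (2.22713586 − 1) = $33,229.44.

$33,229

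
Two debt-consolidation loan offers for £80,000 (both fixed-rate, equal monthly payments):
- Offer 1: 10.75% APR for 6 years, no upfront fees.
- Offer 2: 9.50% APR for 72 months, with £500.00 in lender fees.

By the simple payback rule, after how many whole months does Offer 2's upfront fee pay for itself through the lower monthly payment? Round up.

Offer 1: at 10.75% the monthly rate is 0.0089583, so the payment is 80,000 × 0.0089583 / (1 − 1.0089583^−72) = £1,512.50.
Offer 2: at 9.50% the monthly rate is 0.0079167, so the payment is 80,000 × 0.0079167 / (1 − 1.0079167^−72) = £1,461.98.
Monthly savings = £1,512.50 − £1,461.98 = £50.52.
Break-even = £500.00 / £50.52 = 9.90 → 10 months.

10 months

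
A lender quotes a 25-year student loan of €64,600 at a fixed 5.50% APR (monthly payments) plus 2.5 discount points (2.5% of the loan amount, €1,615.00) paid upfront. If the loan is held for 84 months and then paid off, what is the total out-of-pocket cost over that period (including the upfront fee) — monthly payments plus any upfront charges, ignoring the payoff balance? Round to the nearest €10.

€34,940

Monthly rate = 5.5%/12 = 0.0045833; payment = 64,600 × 0.0045833 / (1 − (1+0.0045833)^−300) = €396.70.
Total outlay = 84 × €396.70 + €1,615.00 = €34,937.80.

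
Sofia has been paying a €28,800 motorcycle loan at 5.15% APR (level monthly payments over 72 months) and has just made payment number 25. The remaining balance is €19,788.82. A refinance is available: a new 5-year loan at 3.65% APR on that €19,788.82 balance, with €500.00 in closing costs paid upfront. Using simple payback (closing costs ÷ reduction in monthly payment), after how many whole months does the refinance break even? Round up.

Current payment = 28,800 × 5.15%/12 / (1 − (1+0.0042917)^−72) = €465.83.
Refinanced payment = 19,788.82 × 0.0030417 / (1 − (1+0.0030417)^−60) = €361.32.
Monthly savings = €465.83 − €361.32 = €104.51.
Break-even = €500.00 / €104.51 = 4.78 → 5 months.

5 months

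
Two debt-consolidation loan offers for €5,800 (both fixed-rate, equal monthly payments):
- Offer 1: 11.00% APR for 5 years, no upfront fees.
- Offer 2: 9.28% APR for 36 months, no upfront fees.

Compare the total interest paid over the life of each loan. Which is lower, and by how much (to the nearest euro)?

Offer 2 by €899

Offer 1: monthly rate = 11%/12 = 0.0091667; payment = 5,800 × 0.0091667 / (1 − (1+0.0091667)^−60) = €126.11.
Total interest on Offer 1 = 60 × €126.11 − €5,800 = €1,766.60.
Offer 2: at 9.28% the monthly rate is 0.0077333, so the payment is 5,800 × 0.0077333 / (1 − 1.0077333^−36) = €185.20.
Total interest on Offer 2 = 36 × €185.20 − €5,800 = €867.20.
Offer 2 is lower by €899.40.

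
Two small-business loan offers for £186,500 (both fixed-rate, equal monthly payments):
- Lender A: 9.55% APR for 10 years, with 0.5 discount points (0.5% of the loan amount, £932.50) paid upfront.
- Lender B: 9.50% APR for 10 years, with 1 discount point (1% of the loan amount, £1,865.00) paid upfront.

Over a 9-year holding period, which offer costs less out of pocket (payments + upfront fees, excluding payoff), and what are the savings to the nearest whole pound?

Lender A: at 9.55% the monthly rate is 0.0079583, so the payment is 186,500 × 0.0079583 / (1 − 1.0079583^−120) = £2,418.37.
Lender B: monthly rate = 9.5%/12 = 0.0079167; payment = 186,500 × 0.0079167 / (1 − (1+0.0079167)^−120) = £2,413.26.
Over 108 months: Lender A costs 108 × £2,418.37 + £932.50 = £262,116.46; Lender B costs 108 × £2,413.26 + £1,865.00 = £262,497.08.
Lender A is cheaper by £262,497.08 − £262,116.46 = £380.62.

Lender A by £381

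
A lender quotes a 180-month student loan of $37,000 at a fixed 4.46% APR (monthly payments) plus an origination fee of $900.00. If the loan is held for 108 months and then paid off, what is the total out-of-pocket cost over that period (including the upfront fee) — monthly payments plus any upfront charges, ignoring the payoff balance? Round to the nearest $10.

At 4.46% the monthly rate is 0.0037167, so the payment is 37,000 × 0.0037167 / (1 − 1.0037167^−180) = $282.29.
Total outlay = 108 × $282.29 + $900.00 = $31,387.32.

$31,390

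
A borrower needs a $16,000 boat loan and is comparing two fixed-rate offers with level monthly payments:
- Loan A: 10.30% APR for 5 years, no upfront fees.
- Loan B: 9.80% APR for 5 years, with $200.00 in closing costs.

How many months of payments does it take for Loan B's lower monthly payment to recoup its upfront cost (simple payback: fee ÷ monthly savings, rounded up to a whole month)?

Loan A: at 10.30% the monthly rate is 0.0085833, so the payment is 16,000 × 0.0085833 / (1 − 1.0085833^−60) = $342.32.
Loan B: monthly rate = 9.8%/12 = 0.0081667; payment = 16,000 × 0.0081667 / (1 − (1+0.0081667)^−60) = $338.38.
Monthly savings = $342.32 − $338.38 = $3.94.
Break-even = $200.00 / $3.94 = 50.76 → 51 months.

51 months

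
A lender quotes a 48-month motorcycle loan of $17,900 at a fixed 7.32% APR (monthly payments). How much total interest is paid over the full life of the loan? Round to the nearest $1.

$2,802

At 7.32% the monthly rate is 0.0061000, so the payment is 17,900 × 0.0061000 / (1 − 1.0061000^−48) = $431.30.
Total paid = 48 × $431.30 = $20,702.40; interest = $20,702.40 − $17,900 = $2,802.40.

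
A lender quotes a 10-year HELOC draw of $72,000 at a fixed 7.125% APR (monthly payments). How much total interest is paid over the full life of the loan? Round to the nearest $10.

At 7.125% the monthly rate is 0.0059375, so the payment is 72,000 × 0.0059375 / (1 − 1.0059375^−120) = $840.63.
Total paid = 120 × $840.63 = $100,875.60; interest = $100,875.60 − $72,000 = $28,875.60.

$28,880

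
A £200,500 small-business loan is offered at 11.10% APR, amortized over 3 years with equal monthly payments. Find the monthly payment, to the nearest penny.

£6,573.61

Monthly rate = 11.1%/12 = 0.0092500; payment = 200,500 × 0.0092500 / (1 − (1+0.0092500)^−36) = £6,573.61.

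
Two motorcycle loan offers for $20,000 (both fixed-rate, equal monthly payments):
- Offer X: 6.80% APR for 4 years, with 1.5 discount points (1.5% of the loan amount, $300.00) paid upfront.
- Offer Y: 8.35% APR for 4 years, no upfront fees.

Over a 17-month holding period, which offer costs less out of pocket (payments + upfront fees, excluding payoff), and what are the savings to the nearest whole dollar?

Offer X: at 6.80% the monthly rate is 0.0056667, so the payment is 20,000 × 0.0056667 / (1 − 1.0056667^−48) = $477.07.
Offer Y: monthly rate = 8.35%/12 = 0.0069583; payment = 20,000 × 0.0069583 / (1 − (1+0.0069583)^−48) = $491.55.
Over 17 months: Offer X costs 17 × $477.07 + $300.00 = $8,410.19; Offer Y costs 17 × $491.55 = $8,356.35.
Offer Y is cheaper by $8,410.19 − $8,356.35 = $53.84.

Offer Y by $54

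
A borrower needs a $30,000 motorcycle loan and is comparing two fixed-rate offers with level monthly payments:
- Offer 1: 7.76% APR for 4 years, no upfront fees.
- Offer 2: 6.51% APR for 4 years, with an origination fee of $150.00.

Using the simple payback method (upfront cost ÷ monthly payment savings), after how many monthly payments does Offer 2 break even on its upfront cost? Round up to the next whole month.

9 months

Offer 1: monthly rate = 7.76%/12 = 0.0064667; payment = 30,000 × 0.0064667 / (1 − (1+0.0064667)^−48) = $729.01.
Offer 2: monthly rate = 6.51%/12 = 0.0054250; payment = 30,000 × 0.0054250 / (1 − (1+0.0054250)^−48) = $711.59.
Monthly savings = $729.01 − $711.59 = $17.42.
Break-even = $150.00 / $17.42 = 8.61 → 9 months.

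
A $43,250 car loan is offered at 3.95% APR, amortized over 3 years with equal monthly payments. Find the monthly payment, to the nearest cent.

At 3.95% the monthly rate is 0.0032917, so the payment is 43,250 × 0.0032917 / (1 − 1.0032917^−36) = $1,275.95.

$1,275.95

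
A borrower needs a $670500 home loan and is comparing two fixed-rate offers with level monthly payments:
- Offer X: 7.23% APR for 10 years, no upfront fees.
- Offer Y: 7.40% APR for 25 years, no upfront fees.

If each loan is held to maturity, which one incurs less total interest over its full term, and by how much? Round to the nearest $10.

Offer X: monthly rate = 7.23%/12 = 0.0060250; payment = 670,500 × 0.0060250 / (1 − (1+0.0060250)^−120) = $7,864.79.
Total interest on Offer X = 120 × $7,864.79 − $670,500 = $273,274.80.
Offer Y: monthly rate = 7.4%/12 = 0.0061667; payment = 670,500 × 0.0061667 / (1 − (1+0.0061667)^−300) = $4,911.40.
Total interest on Offer Y = 300 × $4,911.40 − $670,500 = $802,920.00.
Offer X is lower by $529,645.20.

Offer X by $529,650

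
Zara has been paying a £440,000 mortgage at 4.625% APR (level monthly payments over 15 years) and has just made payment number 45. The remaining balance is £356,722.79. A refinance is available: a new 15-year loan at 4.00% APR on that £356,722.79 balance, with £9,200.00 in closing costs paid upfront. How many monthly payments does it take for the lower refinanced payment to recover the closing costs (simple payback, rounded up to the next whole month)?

Current payment = 440,000 × 4.625%/12 / (1 − (1+0.0038542)^−180) = £3,394.15.
Refinanced payment = 356,722.79 × 0.0033333 / (1 − (1+0.0033333)^−180) = £2,638.64.
Monthly savings = £3,394.15 − £2,638.64 = £755.51.
Break-even = £9,200.00 / £755.51 = 12.18 → 13 months.

13 months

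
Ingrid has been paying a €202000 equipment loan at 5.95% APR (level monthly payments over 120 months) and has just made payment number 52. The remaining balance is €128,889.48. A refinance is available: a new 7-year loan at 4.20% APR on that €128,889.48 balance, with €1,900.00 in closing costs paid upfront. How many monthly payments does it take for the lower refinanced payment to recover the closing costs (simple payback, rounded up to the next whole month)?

5 months

Current payment = 202,000 × 5.95%/12 / (1 − (1+0.0049583)^−120) = €2,237.55.
Refinanced payment = 128,889.48 × 0.0035000 / (1 − (1+0.0035000)^−84) = €1,773.66.
Monthly savings = €2,237.55 − €1,773.66 = €463.89.
Break-even = €1,900.00 / €463.89 = 4.10 → 5 months.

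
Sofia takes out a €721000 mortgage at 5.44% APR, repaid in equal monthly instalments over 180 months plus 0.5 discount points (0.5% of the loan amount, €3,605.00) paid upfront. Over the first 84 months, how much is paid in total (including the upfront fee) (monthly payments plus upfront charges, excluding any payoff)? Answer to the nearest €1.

Monthly rate = 5.44%/12 = 0.0045333; payment = 721,000 × 0.0045333 / (1 − (1+0.0045333)^−180) = €5,868.24.
Total outlay = 84 × €5,868.24 + €3,605.00 = €496,537.16.

€496,537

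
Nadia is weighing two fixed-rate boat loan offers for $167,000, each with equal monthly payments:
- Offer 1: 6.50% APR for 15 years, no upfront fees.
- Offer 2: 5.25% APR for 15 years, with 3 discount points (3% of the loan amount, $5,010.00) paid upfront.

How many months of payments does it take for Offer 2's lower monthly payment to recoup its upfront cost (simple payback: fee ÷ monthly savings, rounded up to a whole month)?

45 months

Offer 1: monthly rate = 6.5%/12 = 0.0054167; payment = 167,000 × 0.0054167 / (1 − (1+0.0054167)^−180) = $1,454.75.
Offer 2: at 5.25% the monthly rate is 0.0043750, so the payment is 167,000 × 0.0043750 / (1 − 1.0043750^−180) = $1,342.48.
Monthly savings = $1,454.75 − $1,342.48 = $112.27.
Break-even = $5,010.00 / $112.27 = 44.62 → 45 months.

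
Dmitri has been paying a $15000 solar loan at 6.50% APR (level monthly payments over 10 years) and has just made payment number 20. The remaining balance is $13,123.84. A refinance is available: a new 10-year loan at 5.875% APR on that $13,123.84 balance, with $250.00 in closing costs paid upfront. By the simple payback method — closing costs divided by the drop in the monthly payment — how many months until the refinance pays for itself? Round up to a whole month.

Current payment = 15,000 × 6.5%/12 / (1 − (1+0.0054167)^−120) = $170.32.
Refinanced payment = 13,123.84 × 0.0048958 / (1 − (1+0.0048958)^−120) = $144.88.
Monthly savings = $170.32 − $144.88 = $25.44.
Break-even = $250.00 / $25.44 = 9.83 → 10 months.

10 months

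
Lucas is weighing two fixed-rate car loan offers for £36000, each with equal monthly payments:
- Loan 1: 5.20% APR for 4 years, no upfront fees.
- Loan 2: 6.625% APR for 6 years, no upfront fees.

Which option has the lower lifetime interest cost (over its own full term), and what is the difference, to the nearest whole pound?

Loan 1: monthly rate = 5.2%/12 = 0.0043333; payment = 36,000 × 0.0043333 / (1 − (1+0.0043333)^−48) = £832.32.
Total interest on Loan 1 = 48 × £832.32 − £36,000 = £3,951.36.
Loan 2: at 6.625% the monthly rate is 0.0055208, so the payment is 36,000 × 0.0055208 / (1 − 1.0055208^−72) = £607.30.
Total interest on Loan 2 = 72 × £607.30 − £36,000 = £7,725.60.
Loan 1 is lower by £3,774.24.

Loan 1 by £3,774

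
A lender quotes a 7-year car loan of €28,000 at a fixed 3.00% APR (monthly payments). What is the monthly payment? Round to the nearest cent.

€369.97

At 3.00% the monthly rate is 0.0025000, so the payment is 28,000 × 0.0025000 / (1 − 1.0025000^−84) = €369.97.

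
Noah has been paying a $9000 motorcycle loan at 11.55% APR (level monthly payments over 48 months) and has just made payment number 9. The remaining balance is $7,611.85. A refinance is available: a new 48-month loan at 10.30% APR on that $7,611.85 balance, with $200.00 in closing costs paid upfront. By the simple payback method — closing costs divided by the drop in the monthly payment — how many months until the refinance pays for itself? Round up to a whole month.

5 months

Current payment = 9,000 × 11.55%/12 / (1 − (1+0.0096250)^−48) = $235.02.
Refinanced payment = 7,611.85 × 0.0085833 / (1 − (1+0.0085833)^−48) = $194.15.
Monthly savings = $235.02 − $194.15 = $40.87.
Break-even = $200.00 / $40.87 = 4.89 → 5 months.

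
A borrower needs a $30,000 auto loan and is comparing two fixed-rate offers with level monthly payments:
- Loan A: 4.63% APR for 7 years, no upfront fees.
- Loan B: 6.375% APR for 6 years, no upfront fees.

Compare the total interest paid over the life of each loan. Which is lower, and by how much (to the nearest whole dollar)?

Loan A: monthly rate = 4.63%/12 = 0.0038583; payment = 30,000 × 0.0038583 / (1 − (1+0.0038583)^−84) = $418.82.
Total interest on Loan A = 84 × $418.82 − $30,000 = $5,180.88.
Loan B: at 6.375% the monthly rate is 0.0053125, so the payment is 30,000 × 0.0053125 / (1 − 1.0053125^−72) = $502.51.
Total interest on Loan B = 72 × $502.51 − $30,000 = $6,180.72.
Loan A is lower by $999.84.

Loan A by $1,000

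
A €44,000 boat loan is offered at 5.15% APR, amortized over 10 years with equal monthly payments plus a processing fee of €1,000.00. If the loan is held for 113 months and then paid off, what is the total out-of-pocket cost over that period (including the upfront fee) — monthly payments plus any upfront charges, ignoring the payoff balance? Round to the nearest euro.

€54,101

Monthly rate = 5.15%/12 = 0.0042917; payment = 44,000 × 0.0042917 / (1 − (1+0.0042917)^−120) = €469.92.
Total outlay = 113 × €469.92 + €1,000.00 = €54,100.96.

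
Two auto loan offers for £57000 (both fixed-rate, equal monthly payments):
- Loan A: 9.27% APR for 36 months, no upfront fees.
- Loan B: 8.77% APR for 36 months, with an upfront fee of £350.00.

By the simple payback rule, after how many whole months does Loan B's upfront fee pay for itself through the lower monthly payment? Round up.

Loan A: monthly rate = 9.27%/12 = 0.0077250; payment = 57,000 × 0.0077250 / (1 − (1+0.0077250)^−36) = £1,819.76.
Loan B: monthly rate = 8.77%/12 = 0.0073083; payment = 57,000 × 0.0073083 / (1 − (1+0.0073083)^−36) = £1,806.49.
Monthly savings = £1,819.76 − £1,806.49 = £13.27.
Break-even = £350.00 / £13.27 = 26.38 → 27 months.

27 months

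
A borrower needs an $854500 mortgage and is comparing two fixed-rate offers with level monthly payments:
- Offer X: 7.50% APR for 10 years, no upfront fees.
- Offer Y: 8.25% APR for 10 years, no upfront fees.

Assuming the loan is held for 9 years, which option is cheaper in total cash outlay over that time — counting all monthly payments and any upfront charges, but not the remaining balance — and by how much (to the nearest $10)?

Offer X: at 7.50% the monthly rate is 0.0062500, so the payment is 854,500 × 0.0062500 / (1 − 1.0062500^−120) = $10,143.07.
Offer Y: at 8.25% the monthly rate is 0.0068750, so the payment is 854,500 × 0.0068750 / (1 − 1.0068750^−120) = $10,480.67.
Over 108 months: Offer X costs 108 × $10,143.07 = $1,095,451.56; Offer Y costs 108 × $10,480.67 = $1,131,912.36.
Offer X is cheaper by $1,131,912.36 − $1,095,451.56 = $36,460.80.

Offer X by $36,460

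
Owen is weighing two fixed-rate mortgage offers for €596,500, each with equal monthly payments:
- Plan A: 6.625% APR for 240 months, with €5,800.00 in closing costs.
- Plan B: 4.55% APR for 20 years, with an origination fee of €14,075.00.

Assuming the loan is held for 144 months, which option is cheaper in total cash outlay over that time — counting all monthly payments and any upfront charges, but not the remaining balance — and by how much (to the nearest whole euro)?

Plan A: monthly rate = 6.625%/12 = 0.0055208; payment = 596,500 × 0.0055208 / (1 − (1+0.0055208)^−240) = €4,491.35.
Plan B: at 4.55% the monthly rate is 0.0037917, so the payment is 596,500 × 0.0037917 / (1 − 1.0037917^−240) = €3,789.87.
Over 144 months: Plan A costs 144 × €4,491.35 + €5,800.00 = €652,554.40; Plan B costs 144 × €3,789.87 + €14,075.00 = €559,816.28.
Plan B is cheaper by €652,554.40 − €559,816.28 = €92,738.12.

Plan B by €92,738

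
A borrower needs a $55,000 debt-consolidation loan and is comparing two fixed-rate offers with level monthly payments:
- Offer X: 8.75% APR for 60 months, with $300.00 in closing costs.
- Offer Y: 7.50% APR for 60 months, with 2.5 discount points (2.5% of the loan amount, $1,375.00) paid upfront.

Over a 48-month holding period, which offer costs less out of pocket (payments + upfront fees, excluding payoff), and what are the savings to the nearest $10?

Offer Y by $510

Offer X: monthly rate = 8.75%/12 = 0.0072917; payment = 55,000 × 0.0072917 / (1 − (1+0.0072917)^−60) = $1,135.05.
Offer Y: at 7.50% the monthly rate is 0.0062500, so the payment is 55,000 × 0.0062500 / (1 − 1.0062500^−60) = $1,102.09.
Over 48 months: Offer X costs 48 × $1,135.05 + $300.00 = $54,782.40; Offer Y costs 48 × $1,102.09 + $1,375.00 = $54,275.32.
Offer Y is cheaper by $54,782.40 − $54,275.32 = $507.08.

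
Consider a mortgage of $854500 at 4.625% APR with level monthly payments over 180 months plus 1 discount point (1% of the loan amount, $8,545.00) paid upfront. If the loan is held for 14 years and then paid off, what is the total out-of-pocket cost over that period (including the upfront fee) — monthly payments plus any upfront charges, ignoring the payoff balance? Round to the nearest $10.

$1,115,930

At 4.625% the monthly rate is 0.0038542, so the payment is 854,500 × 0.0038542 / (1 − 1.0038542^−180) = $6,591.59.
Total outlay = 168 × $6,591.59 + $8,545.00 = $1,115,932.12.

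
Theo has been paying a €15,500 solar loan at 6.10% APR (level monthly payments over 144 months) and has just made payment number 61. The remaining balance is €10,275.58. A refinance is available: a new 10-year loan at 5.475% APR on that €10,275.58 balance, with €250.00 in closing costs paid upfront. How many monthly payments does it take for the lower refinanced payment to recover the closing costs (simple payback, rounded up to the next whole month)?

Current payment = 15,500 × 6.1%/12 / (1 − (1+0.0050833)^−144) = €152.06.
Refinanced payment = 10,275.58 × 0.0045625 / (1 − (1+0.0045625)^−120) = €111.39.
Monthly savings = €152.06 − €111.39 = €40.67.
Break-even = €250.00 / €40.67 = 6.15 → 7 months.

7 months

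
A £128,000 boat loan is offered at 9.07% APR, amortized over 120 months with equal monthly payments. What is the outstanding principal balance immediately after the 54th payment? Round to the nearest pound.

£84,266

With monthly rate i = 9.07%/12 = 0.0075583, the balance after k of n payments is P · [(1+i)^n − (1+i)^k] / [(1+i)^n − 1].
(1+0.0075583)^120 = 2.46844765 and (1+0.0075583)^54 = 1.50172622, so the balance is 128,000 × (2.46844765 − 1.50172622) / (2.46844765 − 1) = £84,266.09.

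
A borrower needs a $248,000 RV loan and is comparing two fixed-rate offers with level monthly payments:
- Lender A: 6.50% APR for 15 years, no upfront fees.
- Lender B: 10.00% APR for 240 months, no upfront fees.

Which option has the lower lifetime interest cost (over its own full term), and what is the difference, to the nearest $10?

Lender A: monthly rate = 6.5%/12 = 0.0054167; payment = 248,000 × 0.0054167 / (1 − (1+0.0054167)^−180) = $2,160.35.
Total interest on Lender A = 180 × $2,160.35 − $248,000 = $140,863.00.
Lender B: at 10.00% the monthly rate is 0.0083333, so the payment is 248,000 × 0.0083333 / (1 − 1.0083333^−240) = $2,393.25.
Total interest on Lender B = 240 × $2,393.25 − $248,000 = $326,380.00.
Lender A is lower by $185,517.00.

Lender A by $185,520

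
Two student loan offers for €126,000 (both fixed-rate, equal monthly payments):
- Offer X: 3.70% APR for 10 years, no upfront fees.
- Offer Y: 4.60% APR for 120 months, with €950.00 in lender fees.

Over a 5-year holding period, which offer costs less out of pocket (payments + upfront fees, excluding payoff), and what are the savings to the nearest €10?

Offer X: at 3.70% the monthly rate is 0.0030833, so the payment is 126,000 × 0.0030833 / (1 − 1.0030833^−120) = €1,257.80.
Offer Y: at 4.60% the monthly rate is 0.0038333, so the payment is 126,000 × 0.0038333 / (1 − 1.0038333^−120) = €1,311.93.
Over 60 months: Offer X costs 60 × €1,257.80 = €75,468.00; Offer Y costs 60 × €1,311.93 + €950.00 = €79,665.80.
Offer X is cheaper by €79,665.80 − €75,468.00 = €4,197.80.

Offer X by €4,200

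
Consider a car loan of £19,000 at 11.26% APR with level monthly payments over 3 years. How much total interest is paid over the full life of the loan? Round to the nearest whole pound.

At 11.26% the monthly rate is 0.0093833, so the payment is 19,000 × 0.0093833 / (1 − 1.0093833^−36) = £624.38.
Total paid = 36 × £624.38 = £22,477.68; interest = £22,477.68 − £19,000 = £3,477.68.

£3,478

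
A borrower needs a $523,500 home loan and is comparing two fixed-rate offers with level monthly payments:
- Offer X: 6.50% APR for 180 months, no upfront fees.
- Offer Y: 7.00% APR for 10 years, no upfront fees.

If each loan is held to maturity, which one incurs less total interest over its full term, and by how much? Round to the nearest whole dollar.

Offer X: at 6.50% the monthly rate is 0.0054167, so the payment is 523,500 × 0.0054167 / (1 − 1.0054167^−180) = $4,560.25.
Total interest on Offer X = 180 × $4,560.25 − $523,500 = $297,345.00.
Offer Y: monthly rate = 7%/12 = 0.0058333; payment = 523,500 × 0.0058333 / (1 − (1+0.0058333)^−120) = $6,078.28.
Total interest on Offer Y = 120 × $6,078.28 − $523,500 = $205,893.60.
Offer Y is lower by $91,451.40.

Offer Y by $91,451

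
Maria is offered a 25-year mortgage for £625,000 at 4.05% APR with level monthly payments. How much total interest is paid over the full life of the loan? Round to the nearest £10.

Monthly rate = 4.05%/12 = 0.0033750; payment = 625,000 × 0.0033750 / (1 − (1+0.0033750)^−300) = £3,316.26.
Total paid = 300 × £3,316.26 = £994,878.00; interest = £994,878.00 − £625,000 = £369,878.00.

£369,880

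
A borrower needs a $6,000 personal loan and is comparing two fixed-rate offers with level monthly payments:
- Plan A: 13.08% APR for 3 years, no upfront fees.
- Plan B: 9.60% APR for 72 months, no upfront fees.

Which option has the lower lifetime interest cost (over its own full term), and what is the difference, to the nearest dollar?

Plan A: at 13.08% the monthly rate is 0.0109000, so the payment is 6,000 × 0.0109000 / (1 − 1.0109000^−36) = $202.39.
Total interest on Plan A = 36 × $202.39 − $6,000 = $1,286.04.
Plan B: monthly rate = 9.6%/12 = 0.0080000; payment = 6,000 × 0.0080000 / (1 − (1+0.0080000)^−72) = $109.95.
Total interest on Plan B = 72 × $109.95 − $6,000 = $1,916.40.
Plan A is lower by $630.36.

Plan A by $630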